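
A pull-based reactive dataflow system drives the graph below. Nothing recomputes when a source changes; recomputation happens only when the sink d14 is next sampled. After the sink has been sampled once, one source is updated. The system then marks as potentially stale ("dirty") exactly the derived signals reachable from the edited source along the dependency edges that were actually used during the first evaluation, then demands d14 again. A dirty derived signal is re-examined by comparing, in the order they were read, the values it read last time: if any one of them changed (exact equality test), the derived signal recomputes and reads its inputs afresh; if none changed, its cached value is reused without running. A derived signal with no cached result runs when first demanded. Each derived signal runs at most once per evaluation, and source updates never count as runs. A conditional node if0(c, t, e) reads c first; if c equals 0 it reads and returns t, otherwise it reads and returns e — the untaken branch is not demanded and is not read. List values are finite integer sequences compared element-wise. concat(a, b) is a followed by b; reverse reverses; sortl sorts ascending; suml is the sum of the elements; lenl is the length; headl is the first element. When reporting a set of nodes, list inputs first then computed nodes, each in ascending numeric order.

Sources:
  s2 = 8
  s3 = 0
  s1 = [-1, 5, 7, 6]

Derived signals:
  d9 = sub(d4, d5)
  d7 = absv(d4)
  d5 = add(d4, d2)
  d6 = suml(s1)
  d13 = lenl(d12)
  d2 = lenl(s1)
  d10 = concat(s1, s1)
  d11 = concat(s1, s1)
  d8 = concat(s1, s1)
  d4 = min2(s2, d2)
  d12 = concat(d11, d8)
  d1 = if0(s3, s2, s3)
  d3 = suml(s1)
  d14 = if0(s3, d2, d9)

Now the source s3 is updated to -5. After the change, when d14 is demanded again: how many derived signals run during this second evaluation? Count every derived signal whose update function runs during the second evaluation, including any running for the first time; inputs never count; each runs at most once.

Derived signals that run: d4, d5, d9, d14 — 4 in total.
Key observation: a condition flipped, so demand reaches new nodes — d4, d5, d9 run for the first time.

First evaluation (everything demanded from the output):
  d2 = lenl([-1, 5, 7, 6]) = 4
  d14 = if0(s3=0 -> then branch d2) = 4

Propagation after the edit:
  d4: demanded for the first time — runs, produces 4.
  d5: demanded for the first time — runs, produces 8.
  d9: demanded for the first time — runs, produces -4.
  d14: runs — s3 0->-5; result -4.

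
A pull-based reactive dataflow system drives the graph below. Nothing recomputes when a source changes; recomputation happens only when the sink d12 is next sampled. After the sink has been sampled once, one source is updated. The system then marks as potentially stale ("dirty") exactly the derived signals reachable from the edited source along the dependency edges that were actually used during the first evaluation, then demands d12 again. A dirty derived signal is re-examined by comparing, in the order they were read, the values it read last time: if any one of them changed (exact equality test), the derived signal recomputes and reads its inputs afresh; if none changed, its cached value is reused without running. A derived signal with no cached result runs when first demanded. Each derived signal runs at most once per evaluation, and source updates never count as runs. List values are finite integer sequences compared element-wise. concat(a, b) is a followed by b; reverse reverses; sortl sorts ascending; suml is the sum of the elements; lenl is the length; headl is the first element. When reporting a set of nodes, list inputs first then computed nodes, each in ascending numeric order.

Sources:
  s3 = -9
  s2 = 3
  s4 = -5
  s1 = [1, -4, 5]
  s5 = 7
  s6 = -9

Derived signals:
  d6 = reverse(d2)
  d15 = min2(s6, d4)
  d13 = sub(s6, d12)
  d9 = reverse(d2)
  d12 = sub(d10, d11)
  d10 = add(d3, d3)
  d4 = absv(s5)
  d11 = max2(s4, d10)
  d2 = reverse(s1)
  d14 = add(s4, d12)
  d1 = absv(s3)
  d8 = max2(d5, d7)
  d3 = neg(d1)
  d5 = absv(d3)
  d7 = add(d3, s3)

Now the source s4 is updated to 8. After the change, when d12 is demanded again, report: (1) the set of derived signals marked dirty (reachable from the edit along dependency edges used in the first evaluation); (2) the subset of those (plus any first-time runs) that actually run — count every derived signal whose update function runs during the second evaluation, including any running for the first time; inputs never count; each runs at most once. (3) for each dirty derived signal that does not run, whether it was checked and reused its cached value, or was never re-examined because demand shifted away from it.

First evaluation (everything demanded from the output):
  d1 = absv(-9) = 9
  d3 = neg(9) = -9
  d10 = add(-9, -9) = -18
  d11 = max2(-5, -18) = -5
  d12 = sub(-18, -5) = -13

Propagation after the edit:
  d11: runs — s4 -5->8; result 8.
  d12: runs — d11 -5->8; result -26.

Marked dirty: d11, d12.
Derived signals that run: d11, d12 — 2 in total.
Every dirty derived signal ran.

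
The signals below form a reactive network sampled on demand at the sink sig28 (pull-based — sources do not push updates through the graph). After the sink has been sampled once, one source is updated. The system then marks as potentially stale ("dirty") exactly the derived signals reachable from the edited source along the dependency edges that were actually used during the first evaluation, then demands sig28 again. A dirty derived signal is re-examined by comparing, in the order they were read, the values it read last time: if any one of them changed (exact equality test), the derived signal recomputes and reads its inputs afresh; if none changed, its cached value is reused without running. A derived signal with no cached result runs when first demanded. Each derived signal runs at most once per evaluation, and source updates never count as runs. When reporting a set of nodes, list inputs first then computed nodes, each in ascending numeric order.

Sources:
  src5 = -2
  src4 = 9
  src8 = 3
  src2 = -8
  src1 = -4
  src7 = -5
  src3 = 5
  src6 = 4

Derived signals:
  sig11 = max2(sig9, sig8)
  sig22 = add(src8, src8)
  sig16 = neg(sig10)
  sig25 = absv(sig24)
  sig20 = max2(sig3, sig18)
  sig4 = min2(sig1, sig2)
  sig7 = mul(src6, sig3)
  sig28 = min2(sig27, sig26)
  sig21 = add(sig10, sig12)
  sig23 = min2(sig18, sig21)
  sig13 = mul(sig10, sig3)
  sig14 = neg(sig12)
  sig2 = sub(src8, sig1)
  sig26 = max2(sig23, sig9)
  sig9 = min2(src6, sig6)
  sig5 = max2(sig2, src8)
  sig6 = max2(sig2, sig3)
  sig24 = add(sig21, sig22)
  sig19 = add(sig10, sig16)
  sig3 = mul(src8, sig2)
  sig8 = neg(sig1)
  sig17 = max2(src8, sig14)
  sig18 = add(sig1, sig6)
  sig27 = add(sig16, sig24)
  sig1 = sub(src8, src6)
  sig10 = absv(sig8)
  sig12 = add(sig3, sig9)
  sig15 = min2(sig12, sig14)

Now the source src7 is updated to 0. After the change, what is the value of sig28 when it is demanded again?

sig28 now evaluates to 11.
The important point: nothing the output needs ever reads src7, so the edit is invisible to it.

Initial pass — values computed on the first demand:
  sig1 = sub(3, 4) = -1
  sig2 = sub(3, -1) = 4
  sig3 = mul(3, 4) = 12
  sig6 = max2(4, 12) = 12
  sig8 = neg(-1) = 1
  sig9 = min2(4, 12) = 4
  sig10 = absv(1) = 1
  sig12 = add(12, 4) = 16
  sig16 = neg(1) = -1
  sig18 = add(-1, 12) = 11
  sig21 = add(1, 16) = 17
  sig22 = add(3, 3) = 6
  sig23 = min2(11, 17) = 11
  sig24 = add(17, 6) = 23
  sig26 = max2(11, 4) = 11
  sig27 = add(-1, 23) = 22
  sig28 = min2(22, 11) = 11

Second demand — change propagation:
  no demanded computation ever read src7, so the edit dirties nothing and nothing runs.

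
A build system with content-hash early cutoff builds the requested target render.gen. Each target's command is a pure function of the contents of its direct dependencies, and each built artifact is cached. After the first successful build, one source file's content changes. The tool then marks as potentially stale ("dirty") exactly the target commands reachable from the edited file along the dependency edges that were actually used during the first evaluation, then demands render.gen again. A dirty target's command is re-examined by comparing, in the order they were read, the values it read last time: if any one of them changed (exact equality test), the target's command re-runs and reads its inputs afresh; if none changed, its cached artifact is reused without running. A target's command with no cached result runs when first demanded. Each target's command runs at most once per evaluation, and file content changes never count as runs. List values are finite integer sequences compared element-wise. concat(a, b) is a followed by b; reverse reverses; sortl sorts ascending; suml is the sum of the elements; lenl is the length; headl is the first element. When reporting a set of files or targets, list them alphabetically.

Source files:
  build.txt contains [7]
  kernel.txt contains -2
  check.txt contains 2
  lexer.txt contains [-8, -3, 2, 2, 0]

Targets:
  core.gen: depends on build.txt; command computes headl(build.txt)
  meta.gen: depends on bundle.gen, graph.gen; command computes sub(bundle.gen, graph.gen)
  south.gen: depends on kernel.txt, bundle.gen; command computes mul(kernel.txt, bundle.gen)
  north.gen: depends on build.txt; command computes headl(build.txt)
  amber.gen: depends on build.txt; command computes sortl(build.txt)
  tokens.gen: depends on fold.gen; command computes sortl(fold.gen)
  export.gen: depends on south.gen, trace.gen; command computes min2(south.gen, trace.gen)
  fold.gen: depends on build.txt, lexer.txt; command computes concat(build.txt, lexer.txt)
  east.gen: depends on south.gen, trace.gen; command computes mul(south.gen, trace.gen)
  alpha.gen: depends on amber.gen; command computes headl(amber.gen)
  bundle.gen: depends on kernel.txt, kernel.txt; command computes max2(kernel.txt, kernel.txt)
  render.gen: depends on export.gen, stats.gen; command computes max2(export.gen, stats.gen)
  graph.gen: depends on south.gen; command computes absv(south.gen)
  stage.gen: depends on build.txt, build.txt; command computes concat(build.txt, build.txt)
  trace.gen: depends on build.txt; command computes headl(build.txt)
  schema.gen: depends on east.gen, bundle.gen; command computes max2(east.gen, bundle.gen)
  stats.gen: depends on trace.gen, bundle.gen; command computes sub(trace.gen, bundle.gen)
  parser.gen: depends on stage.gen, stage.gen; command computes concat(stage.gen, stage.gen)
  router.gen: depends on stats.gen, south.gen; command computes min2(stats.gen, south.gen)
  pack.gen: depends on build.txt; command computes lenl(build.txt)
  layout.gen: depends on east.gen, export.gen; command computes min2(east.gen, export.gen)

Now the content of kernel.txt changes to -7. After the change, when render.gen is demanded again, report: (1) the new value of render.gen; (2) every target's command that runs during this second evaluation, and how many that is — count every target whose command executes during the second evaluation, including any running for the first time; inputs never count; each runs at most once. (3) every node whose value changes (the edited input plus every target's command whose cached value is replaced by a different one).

New value of render.gen: 14.
Target commands that run: bundle.gen, export.gen, render.gen, south.gen, stats.gen — 5 in total.
Values that change: bundle.gen, export.gen, kernel.txt, render.gen, south.gen, stats.gen.

First evaluation (everything demanded from the output):
  bundle.gen = max2(-2, -2) = -2
  south.gen = mul(-2, -2) = 4
  trace.gen = headl([7]) = 7
  export.gen = min2(4, 7) = 4
  stats.gen = sub(7, -2) = 9
  render.gen = max2(4, 9) = 9

Propagation after the edit:
  bundle.gen: runs — kernel.txt -2->-7; kernel.txt -2->-7; result -7.
  south.gen: runs — kernel.txt -2->-7; bundle.gen -2->-7; result 49.
  export.gen: runs — south.gen 4->49; result 7.
  stats.gen: runs — bundle.gen -2->-7; result 14.
  render.gen: runs — export.gen 4->7; stats.gen 9->14; result 14.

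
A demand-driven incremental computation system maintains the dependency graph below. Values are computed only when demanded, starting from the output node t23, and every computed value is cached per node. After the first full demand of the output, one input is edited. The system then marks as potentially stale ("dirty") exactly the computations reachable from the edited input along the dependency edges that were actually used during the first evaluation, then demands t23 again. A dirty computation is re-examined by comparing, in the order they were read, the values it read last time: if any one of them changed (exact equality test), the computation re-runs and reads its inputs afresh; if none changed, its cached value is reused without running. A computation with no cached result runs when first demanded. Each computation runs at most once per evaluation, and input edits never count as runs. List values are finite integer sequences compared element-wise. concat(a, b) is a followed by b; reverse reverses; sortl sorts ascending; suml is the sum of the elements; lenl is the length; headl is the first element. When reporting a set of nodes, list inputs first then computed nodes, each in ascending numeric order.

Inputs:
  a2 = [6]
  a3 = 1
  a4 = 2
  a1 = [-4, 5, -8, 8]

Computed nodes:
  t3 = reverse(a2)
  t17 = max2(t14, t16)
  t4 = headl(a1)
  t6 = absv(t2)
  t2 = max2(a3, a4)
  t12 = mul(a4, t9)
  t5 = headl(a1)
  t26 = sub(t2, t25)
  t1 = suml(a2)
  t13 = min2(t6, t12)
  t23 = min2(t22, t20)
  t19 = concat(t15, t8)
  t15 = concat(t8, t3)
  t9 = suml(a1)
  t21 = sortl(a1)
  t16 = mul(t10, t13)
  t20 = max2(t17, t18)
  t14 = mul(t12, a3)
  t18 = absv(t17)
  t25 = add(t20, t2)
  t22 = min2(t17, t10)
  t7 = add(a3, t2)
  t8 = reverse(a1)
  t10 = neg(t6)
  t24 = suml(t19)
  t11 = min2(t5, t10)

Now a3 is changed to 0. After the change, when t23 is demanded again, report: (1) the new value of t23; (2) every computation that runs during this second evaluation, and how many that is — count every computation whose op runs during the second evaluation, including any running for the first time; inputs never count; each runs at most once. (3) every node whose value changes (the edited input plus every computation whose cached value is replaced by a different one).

New value of t23: -2.
Computations that run: t2, t14, t17, t18, t20, t22, t23 — 7 in total.
Values that change: a3, t14, t17, t18, t20.
Key observation: the cutoff stops propagation at t6 — its inputs' values are unchanged, so it reuses its cache.

First evaluation (everything demanded from the output):
  t2 = max2(1, 2) = 2
  t6 = absv(2) = 2
  t9 = suml([-4, 5, -8, 8]) = 1
  t10 = neg(2) = -2
  t12 = mul(2, 1) = 2
  t13 = min2(2, 2) = 2
  t14 = mul(2, 1) = 2
  t16 = mul(-2, 2) = -4
  t17 = max2(2, -4) = 2
  t18 = absv(2) = 2
  t20 = max2(2, 2) = 2
  t22 = min2(2, -2) = -2
  t23 = min2(-2, 2) = -2

Propagation after the edit:
  t2: runs — a3 1->0; result 2 (same value as before).
  t6: checked — values it read are unchanged (t2 unchanged); reused cached 2 without running.
  t10: checked — values it read are unchanged (t6 unchanged); reused cached -2 without running.
  t13: checked — values it read are unchanged (t6 unchanged, t12 unchanged); reused cached 2 without running.
  t14: runs — a3 1->0; result 0.
  t16: checked — values it read are unchanged (t10 unchanged, t13 unchanged); reused cached -4 without running.
  t17: runs — t14 2->0; result 0.
  t18: runs — t17 2->0; result 0.
  t20: runs — t17 2->0; t18 2->0; result 0.
  t22: runs — t17 2->0; result -2 (same value as before).
  t23: runs — t20 2->0; result -2 (same value as before).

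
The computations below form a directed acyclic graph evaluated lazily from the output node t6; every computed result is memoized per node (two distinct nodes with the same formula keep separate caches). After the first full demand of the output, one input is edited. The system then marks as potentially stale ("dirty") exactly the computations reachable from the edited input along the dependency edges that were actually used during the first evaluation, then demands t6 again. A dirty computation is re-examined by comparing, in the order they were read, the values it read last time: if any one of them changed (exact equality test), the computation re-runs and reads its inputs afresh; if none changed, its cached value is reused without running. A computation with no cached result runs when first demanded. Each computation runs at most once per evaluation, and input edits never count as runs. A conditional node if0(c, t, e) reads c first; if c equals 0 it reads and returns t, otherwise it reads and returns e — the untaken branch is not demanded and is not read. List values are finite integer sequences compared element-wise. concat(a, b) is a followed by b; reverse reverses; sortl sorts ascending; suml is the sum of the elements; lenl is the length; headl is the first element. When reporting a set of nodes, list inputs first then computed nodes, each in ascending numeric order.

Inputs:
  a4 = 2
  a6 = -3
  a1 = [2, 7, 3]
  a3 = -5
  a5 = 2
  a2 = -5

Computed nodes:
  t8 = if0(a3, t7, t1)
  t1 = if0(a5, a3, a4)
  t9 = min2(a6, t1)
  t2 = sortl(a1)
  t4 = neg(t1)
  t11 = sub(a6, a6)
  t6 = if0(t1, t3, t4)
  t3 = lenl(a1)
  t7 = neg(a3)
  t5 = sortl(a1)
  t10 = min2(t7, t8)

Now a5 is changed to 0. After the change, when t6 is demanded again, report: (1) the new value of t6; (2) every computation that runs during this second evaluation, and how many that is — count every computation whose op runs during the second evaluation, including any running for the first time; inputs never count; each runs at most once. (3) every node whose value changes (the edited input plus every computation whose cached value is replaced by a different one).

Demanding t6 again yields 5.
3 computations run: t1, t4, t6.
The nodes whose values change: a5, t1, t4, t6.

First demand of the output computes:
  t1 = if0(a5=2 -> else branch a4) = 2
  t4 = neg(2) = -2
  t6 = if0(t1=2 -> else branch t4) = -2

After the edit, cleaning proceeds:
  t1: a read changed (a5 2->0) — executes, giving -5.
  t4: a read changed (t1 2->-5) — executes, giving 5.
  t6: a read changed (t1 2->-5; t4 -2->5) — executes, giving 5.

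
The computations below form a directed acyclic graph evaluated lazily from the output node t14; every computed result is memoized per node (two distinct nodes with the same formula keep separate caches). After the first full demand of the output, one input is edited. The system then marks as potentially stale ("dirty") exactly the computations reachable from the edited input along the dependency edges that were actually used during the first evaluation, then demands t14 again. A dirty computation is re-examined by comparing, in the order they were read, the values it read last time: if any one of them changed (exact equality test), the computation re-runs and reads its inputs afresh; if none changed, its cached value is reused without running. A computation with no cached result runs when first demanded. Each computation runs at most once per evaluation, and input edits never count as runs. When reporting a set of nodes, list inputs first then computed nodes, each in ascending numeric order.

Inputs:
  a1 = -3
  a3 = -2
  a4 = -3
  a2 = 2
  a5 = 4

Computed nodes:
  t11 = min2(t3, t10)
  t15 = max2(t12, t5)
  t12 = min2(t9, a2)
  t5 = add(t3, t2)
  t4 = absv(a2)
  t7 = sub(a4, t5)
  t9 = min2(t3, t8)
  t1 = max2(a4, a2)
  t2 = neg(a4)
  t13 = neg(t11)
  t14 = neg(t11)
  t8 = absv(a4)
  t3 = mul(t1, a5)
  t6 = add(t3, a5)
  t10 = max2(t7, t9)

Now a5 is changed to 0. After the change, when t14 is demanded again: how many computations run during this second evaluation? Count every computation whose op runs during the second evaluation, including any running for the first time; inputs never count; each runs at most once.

7 computations run: t3, t5, t7, t9, t10, t11, t14.

First demand of the output computes:
  t1 = max2(-3, 2) = 2
  t2 = neg(-3) = 3
  t3 = mul(2, 4) = 8
  t5 = add(8, 3) = 11
  t7 = sub(-3, 11) = -14
  t8 = absv(-3) = 3
  t9 = min2(8, 3) = 3
  t10 = max2(-14, 3) = 3
  t11 = min2(8, 3) = 3
  t14 = neg(3) = -3

After the edit, cleaning proceeds:
  t3: a read changed (a5 4->0) — executes, giving 0.
  t5: a read changed (t3 8->0) — executes, giving 3.
  t7: a read changed (t5 11->3) — executes, giving -6.
  t9: a read changed (t3 8->0) — executes, giving 0.
  t10: a read changed (t7 -14->-6; t9 3->0) — executes, giving 0.
  t11: a read changed (t3 8->0; t10 3->0) — executes, giving 0.
  t14: a read changed (t11 3->0) — executes, giving 0.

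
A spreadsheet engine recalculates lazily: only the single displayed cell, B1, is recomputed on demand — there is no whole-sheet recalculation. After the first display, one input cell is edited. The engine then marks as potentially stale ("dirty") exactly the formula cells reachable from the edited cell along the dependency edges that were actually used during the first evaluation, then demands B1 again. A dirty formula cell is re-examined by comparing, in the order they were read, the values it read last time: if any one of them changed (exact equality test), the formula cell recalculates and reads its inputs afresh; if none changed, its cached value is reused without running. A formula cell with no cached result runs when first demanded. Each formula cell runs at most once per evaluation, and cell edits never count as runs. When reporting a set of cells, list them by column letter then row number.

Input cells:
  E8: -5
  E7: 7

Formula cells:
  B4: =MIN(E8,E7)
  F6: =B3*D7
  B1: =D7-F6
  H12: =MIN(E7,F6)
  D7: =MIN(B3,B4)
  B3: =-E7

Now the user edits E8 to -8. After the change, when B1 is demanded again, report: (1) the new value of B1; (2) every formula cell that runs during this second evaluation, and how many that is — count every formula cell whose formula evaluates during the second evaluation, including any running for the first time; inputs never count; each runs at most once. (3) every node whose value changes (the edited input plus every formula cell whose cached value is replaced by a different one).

New value of B1: -64.
Formula cells that run: B1, B4, D7, F6 — 4 in total.
Values that change: B1, B4, D7, E8, F6.

First evaluation (everything demanded from the output):
  B3 = -(7) = -7
  B4 = MIN(-5, 7) = -5
  D7 = MIN(-7, -5) = -7
  F6 = -7 * -7 = 49
  B1 = -7 - 49 = -56

Propagation after the edit:
  B4: runs — E8 -5->-8; result -8.
  D7: runs — B4 -5->-8; result -8.
  F6: runs — D7 -7->-8; result 56.
  B1: runs — D7 -7->-8; F6 49->56; result -64.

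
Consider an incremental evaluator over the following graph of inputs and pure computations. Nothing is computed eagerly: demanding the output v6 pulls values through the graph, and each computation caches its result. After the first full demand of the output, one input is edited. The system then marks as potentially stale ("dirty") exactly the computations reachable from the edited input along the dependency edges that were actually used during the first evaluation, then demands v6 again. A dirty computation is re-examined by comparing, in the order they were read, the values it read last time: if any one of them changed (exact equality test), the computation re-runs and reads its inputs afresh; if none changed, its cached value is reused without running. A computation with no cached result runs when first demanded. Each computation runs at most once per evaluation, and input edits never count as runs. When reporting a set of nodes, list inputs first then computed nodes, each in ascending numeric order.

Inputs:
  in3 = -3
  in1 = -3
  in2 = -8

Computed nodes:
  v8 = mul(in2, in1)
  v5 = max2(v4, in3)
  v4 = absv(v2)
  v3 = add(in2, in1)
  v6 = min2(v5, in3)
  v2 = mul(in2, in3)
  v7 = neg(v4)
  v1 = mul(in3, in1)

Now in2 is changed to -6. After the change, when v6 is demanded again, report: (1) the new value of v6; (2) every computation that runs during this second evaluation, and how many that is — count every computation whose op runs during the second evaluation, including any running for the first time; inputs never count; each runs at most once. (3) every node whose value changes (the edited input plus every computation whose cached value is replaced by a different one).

v6 now evaluates to -3.
Run set: v2, v4, v5, v6 (4 run).
Changed values: in2, v2, v4, v5.

Initial pass — values computed on the first demand:
  v2 = mul(-8, -3) = 24
  v4 = absv(24) = 24
  v5 = max2(24, -3) = 24
  v6 = min2(24, -3) = -3

Second demand — change propagation:
  v2: re-runs because in2 -8->-6; new result 18.
  v4: re-runs because v2 24->18; new result 18.
  v5: re-runs because v4 24->18; new result 18.
  v6: re-runs because v5 24->18; new result -3 (unchanged).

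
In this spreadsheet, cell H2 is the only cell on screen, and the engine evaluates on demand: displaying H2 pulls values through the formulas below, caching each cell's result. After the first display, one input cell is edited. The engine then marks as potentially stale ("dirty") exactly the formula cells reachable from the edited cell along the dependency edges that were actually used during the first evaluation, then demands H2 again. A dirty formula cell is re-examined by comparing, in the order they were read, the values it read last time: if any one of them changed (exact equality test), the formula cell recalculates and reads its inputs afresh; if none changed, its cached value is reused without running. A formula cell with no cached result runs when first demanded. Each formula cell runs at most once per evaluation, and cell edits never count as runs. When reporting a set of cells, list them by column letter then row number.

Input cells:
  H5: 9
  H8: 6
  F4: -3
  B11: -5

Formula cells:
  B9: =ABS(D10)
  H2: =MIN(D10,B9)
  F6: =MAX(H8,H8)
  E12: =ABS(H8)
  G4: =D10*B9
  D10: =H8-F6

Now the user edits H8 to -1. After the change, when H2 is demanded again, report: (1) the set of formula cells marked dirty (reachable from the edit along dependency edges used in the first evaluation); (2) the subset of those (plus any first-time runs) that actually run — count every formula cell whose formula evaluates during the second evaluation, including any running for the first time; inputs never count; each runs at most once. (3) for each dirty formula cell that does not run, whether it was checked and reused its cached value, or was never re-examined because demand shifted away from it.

Dirty set: B9, D10, F6, H2.
Run set: D10, F6 (2 run).
Re-examined without running (cache reused): B9, H2.
The important point: D10 recomputes to an identical value, and the output ends up unchanged.

Initial pass — values computed on the first demand:
  F6 = MAX(6, 6) = 6
  D10 = 6 - 6 = 0
  B9 = ABS(0) = 0
  H2 = MIN(0, 0) = 0

Second demand — change propagation:
  F6: re-runs because H8 6->-1; H8 6->-1; new result -1.
  D10: re-runs because H8 6->-1; F6 6->-1; new result 0 (unchanged).
  B9: re-examined; everything it read last time is the same (D10 unchanged) — cache 0 kept, no run.
  H2: re-examined; everything it read last time is the same (D10 unchanged, B9 unchanged) — cache 0 kept, no run.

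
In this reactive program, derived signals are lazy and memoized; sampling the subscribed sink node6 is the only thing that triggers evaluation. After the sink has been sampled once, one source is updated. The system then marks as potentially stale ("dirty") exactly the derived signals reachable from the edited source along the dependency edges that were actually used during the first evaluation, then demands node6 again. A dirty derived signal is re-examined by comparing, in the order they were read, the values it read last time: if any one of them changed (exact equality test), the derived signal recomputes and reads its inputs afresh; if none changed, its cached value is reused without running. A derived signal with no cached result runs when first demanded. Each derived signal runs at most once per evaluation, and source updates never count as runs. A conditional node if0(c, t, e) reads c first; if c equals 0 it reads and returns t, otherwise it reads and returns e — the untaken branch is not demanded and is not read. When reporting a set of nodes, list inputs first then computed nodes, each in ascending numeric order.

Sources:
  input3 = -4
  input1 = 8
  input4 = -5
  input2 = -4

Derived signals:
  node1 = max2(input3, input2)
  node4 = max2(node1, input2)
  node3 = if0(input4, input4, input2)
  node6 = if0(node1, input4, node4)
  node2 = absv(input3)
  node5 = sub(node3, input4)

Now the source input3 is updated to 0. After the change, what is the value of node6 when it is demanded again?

First demand of the output computes:
  node1 = max2(-4, -4) = -4
  node4 = max2(-4, -4) = -4
  node6 = if0(node1=-4 -> else branch node4) = -4

After the edit, cleaning proceeds:
  node1: a read changed (input3 -4->0) — executes, giving 0.
  node4: stays stale; no demand reaches it after the flip.
  node6: a read changed (node1 -4->0) — executes, giving -5.

Note the branch switch — demand abandons node4, which is never re-examined.

Demanding node6 again yields -5.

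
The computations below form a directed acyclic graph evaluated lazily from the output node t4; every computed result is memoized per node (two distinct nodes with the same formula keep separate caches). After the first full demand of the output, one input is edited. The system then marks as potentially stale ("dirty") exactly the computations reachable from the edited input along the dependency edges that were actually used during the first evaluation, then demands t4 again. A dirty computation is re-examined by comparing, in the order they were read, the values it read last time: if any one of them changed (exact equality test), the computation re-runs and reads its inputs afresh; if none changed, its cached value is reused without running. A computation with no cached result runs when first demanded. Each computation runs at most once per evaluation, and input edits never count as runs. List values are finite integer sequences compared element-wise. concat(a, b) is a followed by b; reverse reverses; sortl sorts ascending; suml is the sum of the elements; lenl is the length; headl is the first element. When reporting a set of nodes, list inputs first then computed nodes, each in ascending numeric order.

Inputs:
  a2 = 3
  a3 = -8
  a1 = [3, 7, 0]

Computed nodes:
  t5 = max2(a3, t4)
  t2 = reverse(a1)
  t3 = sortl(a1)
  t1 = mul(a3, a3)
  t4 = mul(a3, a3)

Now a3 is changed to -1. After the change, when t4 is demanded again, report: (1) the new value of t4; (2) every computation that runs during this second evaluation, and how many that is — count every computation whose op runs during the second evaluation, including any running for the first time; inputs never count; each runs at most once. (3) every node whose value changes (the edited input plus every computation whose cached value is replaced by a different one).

First demand of the output computes:
  t4 = mul(-8, -8) = 64

After the edit, cleaning proceeds:
  t4: a read changed (a3 -8->-1; a3 -8->-1) — executes, giving 1.

Demanding t4 again yields 1.
1 computations run: t4.
The nodes whose values change: a3, t4.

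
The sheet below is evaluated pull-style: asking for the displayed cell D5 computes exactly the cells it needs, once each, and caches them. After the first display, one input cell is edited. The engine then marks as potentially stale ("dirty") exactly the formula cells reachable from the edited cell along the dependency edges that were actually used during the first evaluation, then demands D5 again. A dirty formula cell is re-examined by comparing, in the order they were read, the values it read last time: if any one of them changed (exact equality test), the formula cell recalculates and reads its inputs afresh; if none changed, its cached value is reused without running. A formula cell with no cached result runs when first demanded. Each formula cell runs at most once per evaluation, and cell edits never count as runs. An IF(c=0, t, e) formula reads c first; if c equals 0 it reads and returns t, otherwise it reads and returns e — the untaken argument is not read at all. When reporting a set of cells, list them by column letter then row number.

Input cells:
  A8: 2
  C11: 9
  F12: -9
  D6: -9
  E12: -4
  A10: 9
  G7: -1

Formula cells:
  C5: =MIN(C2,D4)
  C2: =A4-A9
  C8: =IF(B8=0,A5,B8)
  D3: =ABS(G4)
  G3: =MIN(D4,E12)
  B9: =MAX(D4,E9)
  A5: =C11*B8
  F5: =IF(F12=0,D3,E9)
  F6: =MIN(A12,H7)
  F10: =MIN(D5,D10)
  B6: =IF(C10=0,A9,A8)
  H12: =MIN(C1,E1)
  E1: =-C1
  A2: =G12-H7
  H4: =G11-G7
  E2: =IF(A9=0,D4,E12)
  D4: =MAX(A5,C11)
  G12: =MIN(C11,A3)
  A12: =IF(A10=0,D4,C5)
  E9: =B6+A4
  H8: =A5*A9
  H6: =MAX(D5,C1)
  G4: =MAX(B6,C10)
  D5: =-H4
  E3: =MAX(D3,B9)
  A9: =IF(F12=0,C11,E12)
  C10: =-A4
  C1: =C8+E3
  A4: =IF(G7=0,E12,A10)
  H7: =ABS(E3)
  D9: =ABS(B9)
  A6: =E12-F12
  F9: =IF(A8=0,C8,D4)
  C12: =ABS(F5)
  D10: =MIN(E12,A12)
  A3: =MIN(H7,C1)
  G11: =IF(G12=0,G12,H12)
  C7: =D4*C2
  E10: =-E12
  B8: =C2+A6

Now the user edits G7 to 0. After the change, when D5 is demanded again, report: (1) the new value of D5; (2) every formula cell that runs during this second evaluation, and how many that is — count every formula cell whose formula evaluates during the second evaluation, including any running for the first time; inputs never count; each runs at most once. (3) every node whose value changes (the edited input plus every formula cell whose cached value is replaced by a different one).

First demand of the output computes:
  A4 = IF(G7=0: G7=-1 -> else branch A10) = 9
  A6 = -4 - -9 = 5
  A9 = IF(F12=0: F12=-9 -> else branch E12) = -4
  C2 = 9 - -4 = 13
  B8 = 13 + 5 = 18
  A5 = 9 * 18 = 162
  C8 = IF(B8=0: B8=18 -> else branch B8) = 18
  C10 = -(9) = -9
  B6 = IF(C10=0: C10=-9 -> else branch A8) = 2
  D4 = MAX(162, 9) = 162
  E9 = 2 + 9 = 11
  B9 = MAX(162, 11) = 162
  G4 = MAX(2, -9) = 2
  D3 = ABS(2) = 2
  E3 = MAX(2, 162) = 162
  C1 = 18 + 162 = 180
  E1 = -(180) = -180
  H7 = ABS(162) = 162
  A3 = MIN(162, 180) = 162
  G12 = MIN(9, 162) = 9
  H12 = MIN(180, -180) = -180
  G11 = IF(G12=0: G12=9 -> else branch H12) = -180
  H4 = -180 - -1 = -179
  D5 = -(-179) = 179

After the edit, cleaning proceeds:
  A4: a read changed (G7 -1->0) — executes, giving -4.
  C2: a read changed (A4 9->-4) — executes, giving 0.
  B8: a read changed (C2 13->0) — executes, giving 5.
  A5: a read changed (B8 18->5) — executes, giving 45.
  C8: a read changed (B8 18->5; B8 18->5) — executes, giving 5.
  C10: a read changed (A4 9->-4) — executes, giving 4.
  B6: a read changed (C10 -9->4) — executes, giving 2 — identical to its old value.
  D4: a read changed (A5 162->45) — executes, giving 45.
  E9: a read changed (A4 9->-4) — executes, giving -2.
  B9: a read changed (D4 162->45; E9 11->-2) — executes, giving 45.
  G4: a read changed (C10 -9->4) — executes, giving 4.
  D3: a read changed (G4 2->4) — executes, giving 4.
  E3: a read changed (D3 2->4; B9 162->45) — executes, giving 45.
  C1: a read changed (C8 18->5; E3 162->45) — executes, giving 50.
  E1: a read changed (C1 180->50) — executes, giving -50.
  H7: a read changed (E3 162->45) — executes, giving 45.
  A3: a read changed (H7 162->45; C1 180->50) — executes, giving 45.
  G12: a read changed (A3 162->45) — executes, giving 9 — identical to its old value.
  H12: a read changed (C1 180->50; E1 -180->-50) — executes, giving -50.
  G11: a read changed (H12 -180->-50) — executes, giving -50.
  H4: a read changed (G11 -180->-50; G7 -1->0) — executes, giving -50.
  D5: a read changed (H4 -179->-50) — executes, giving 50.

Demanding D5 again yields 50.
22 formula cells run: A3, A4, A5, B6, B8, B9, C1, C2, C8, C10, D3, D4, D5, E1, E3, E9, G4, G11, G12, H4, H7, H12.
The nodes whose values change: A3, A4, A5, B8, B9, C1, C2, C8, C10, D3, D4, D5, E1, E3, E9, G4, G7, G11, H4, H7, H12.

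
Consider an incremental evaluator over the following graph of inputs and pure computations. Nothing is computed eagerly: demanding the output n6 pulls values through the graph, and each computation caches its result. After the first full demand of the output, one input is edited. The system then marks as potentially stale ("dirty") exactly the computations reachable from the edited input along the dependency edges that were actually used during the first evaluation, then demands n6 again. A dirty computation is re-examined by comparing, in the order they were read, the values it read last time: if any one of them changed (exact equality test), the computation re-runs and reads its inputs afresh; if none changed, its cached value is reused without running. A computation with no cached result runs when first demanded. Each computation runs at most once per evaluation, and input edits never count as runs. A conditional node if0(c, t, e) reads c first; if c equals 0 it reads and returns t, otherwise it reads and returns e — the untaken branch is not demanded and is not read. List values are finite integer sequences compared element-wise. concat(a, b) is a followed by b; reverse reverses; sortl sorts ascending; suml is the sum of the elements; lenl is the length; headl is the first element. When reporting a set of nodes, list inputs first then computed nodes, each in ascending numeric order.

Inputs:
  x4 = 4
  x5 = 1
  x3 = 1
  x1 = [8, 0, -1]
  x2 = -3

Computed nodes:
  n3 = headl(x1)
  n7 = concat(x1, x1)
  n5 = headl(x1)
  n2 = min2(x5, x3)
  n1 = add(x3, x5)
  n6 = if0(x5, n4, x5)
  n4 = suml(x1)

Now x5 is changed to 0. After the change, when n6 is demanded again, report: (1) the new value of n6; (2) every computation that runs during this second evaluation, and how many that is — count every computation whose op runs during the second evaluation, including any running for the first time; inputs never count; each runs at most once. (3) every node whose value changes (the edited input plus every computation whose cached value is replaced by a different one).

n6 now evaluates to 7.
Run set: n4, n6 (2 run).
Changed values: x5, n6.
The important point: the flipped condition pulls in fresh nodes; n4 runs for the first time.

Initial pass — values computed on the first demand:
  n6 = if0(x5=1 -> else branch x5) = 1

Second demand — change propagation:
  n4: newly demanded (no cache) — executes and yields 7.
  n6: re-runs because x5 1->0; x5 1->0; new result 7.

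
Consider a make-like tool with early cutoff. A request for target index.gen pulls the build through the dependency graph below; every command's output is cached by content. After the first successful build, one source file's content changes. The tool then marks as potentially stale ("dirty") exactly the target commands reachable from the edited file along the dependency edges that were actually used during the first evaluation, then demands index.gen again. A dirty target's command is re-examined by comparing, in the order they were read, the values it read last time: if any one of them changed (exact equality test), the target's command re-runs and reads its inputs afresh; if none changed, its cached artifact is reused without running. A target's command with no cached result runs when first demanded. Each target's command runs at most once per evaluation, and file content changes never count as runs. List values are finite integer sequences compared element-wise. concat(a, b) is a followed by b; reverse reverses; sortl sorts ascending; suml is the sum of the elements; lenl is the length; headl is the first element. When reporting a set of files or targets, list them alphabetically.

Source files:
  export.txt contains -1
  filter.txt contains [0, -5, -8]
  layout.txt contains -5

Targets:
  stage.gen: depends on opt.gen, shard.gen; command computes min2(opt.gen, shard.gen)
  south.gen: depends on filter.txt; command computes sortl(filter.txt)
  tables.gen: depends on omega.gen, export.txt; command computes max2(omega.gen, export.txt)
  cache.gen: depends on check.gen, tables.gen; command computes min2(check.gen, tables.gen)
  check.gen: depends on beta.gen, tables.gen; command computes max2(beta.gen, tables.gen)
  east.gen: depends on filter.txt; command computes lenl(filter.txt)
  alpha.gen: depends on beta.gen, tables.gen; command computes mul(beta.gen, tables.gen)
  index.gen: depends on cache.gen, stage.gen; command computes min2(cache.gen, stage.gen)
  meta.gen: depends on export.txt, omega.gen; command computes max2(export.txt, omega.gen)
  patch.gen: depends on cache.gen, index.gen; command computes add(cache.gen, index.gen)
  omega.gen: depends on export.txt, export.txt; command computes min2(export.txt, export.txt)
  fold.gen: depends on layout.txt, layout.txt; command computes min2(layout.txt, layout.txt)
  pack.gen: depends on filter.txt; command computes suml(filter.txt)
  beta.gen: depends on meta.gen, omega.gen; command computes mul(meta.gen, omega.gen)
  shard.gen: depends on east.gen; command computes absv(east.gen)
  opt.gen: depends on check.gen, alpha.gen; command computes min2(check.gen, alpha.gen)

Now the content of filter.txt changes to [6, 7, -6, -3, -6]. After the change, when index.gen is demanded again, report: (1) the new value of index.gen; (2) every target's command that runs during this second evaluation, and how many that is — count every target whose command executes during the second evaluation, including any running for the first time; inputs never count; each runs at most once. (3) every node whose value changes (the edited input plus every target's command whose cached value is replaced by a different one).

First demand of the output computes:
  east.gen = lenl([0, -5, -8]) = 3
  omega.gen = min2(-1, -1) = -1
  meta.gen = max2(-1, -1) = -1
  beta.gen = mul(-1, -1) = 1
  shard.gen = absv(3) = 3
  tables.gen = max2(-1, -1) = -1
  alpha.gen = mul(1, -1) = -1
  check.gen = max2(1, -1) = 1
  cache.gen = min2(1, -1) = -1
  opt.gen = min2(1, -1) = -1
  stage.gen = min2(-1, 3) = -1
  index.gen = min2(-1, -1) = -1

After the edit, cleaning proceeds:
  east.gen: a read changed (filter.txt [0, -5, -8]->[6, 7, -6, -3, -6]) — executes, giving 5.
  shard.gen: a read changed (east.gen 3->5) — executes, giving 5.
  stage.gen: a read changed (shard.gen 3->5) — executes, giving -1 — identical to its old value.
  index.gen: dirty, but its reads are unchanged (cache.gen unchanged, stage.gen unchanged); cached -1 stands.

Note the absorption at stage.gen: it re-runs yet its value is the same, leaving the output's value untouched.

Demanding index.gen again yields -1.
3 target commands run: east.gen, shard.gen, stage.gen.
The nodes whose values change: east.gen, filter.txt, shard.gen.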